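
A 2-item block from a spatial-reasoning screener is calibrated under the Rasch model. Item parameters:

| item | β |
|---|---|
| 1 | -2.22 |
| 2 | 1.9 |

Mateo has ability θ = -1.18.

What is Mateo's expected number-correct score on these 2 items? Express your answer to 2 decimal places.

P(θ) = 1 / (1 + exp(−(θ − β)))
P_1 = 1/(1+e^{-1.0400}) = 0.7389
P_2 = 1/(1+e^{3.0800}) = 0.0439
E[score] = 0.7389 + 0.0439 = 0.7828

0.78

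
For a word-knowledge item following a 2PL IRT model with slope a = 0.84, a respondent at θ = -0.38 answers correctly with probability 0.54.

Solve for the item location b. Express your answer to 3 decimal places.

P(θ) = 1 / (1 + exp(−a(θ − b)))
logit(0.54) = ln(0.54/0.46) = 0.1603
b = θ − logit/(a) = -0.38 − 0.1603/0.8400 = -0.5709

-0.571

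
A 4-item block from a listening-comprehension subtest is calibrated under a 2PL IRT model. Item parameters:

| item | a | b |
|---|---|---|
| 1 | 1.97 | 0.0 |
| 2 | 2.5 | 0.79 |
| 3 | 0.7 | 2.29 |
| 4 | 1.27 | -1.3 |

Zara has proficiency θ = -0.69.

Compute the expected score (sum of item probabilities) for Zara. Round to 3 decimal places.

1.023

P(θ) = 1 / (1 + exp(−a(θ − b)))
P_1 = 1/(1+e^{1.3593}) = 0.2044
P_2 = 1/(1+e^{3.7000}) = 0.0241
P_3 = 1/(1+e^{2.0860}) = 0.1105
P_4 = 1/(1+e^{-0.7747}) = 0.6845
E[score] = 0.2044 + 0.0241 + 0.1105 + 0.6845 = 1.0235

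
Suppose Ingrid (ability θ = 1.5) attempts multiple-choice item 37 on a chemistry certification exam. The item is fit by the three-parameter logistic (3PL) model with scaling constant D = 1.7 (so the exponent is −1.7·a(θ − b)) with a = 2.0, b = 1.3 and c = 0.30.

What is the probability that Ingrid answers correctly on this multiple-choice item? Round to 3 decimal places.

P(θ) = c + (1 − c) · 1 / (1 + exp(−D·a(θ − b)))
Exponent: 1.7 × 2.0 × (1.5 − 1.3) = 0.6800
1/(1 + e^{-0.6800}) = 0.6637
P = 0.30 + 0.70 × 0.6637 = 0.7646

0.765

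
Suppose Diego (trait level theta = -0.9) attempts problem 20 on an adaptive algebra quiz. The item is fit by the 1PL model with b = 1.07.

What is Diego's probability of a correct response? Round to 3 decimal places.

0.122

P(theta) = 1 / (1 + exp(−(theta − b)))
Exponent: (-0.9 − 1.07) = -1.9700
1/(1 + e^{1.9700}) = 0.1224
P = 0.1224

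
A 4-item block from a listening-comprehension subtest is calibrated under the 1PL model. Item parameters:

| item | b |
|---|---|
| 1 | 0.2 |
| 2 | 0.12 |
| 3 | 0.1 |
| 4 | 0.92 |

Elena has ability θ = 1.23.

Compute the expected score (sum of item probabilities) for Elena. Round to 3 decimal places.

2.822

P(θ) = 1 / (1 + exp(−(θ − b)))
P_1 = 1/(1+e^{-1.0300}) = 0.7369
P_2 = 1/(1+e^{-1.1100}) = 0.7521
P_3 = 1/(1+e^{-1.1300}) = 0.7558
P_4 = 1/(1+e^{-0.3100}) = 0.5769
E[score] = 0.7369 + 0.7521 + 0.7558 + 0.5769 = 2.8218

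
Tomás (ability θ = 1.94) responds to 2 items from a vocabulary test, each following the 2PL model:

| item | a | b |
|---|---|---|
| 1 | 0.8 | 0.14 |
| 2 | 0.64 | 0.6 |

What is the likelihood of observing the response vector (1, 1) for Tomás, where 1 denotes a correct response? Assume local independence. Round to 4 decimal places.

P(θ) = 1 / (1 + exp(−a(θ − b)))
P_1 = 1/(1+e^{-1.4400}) = 0.8085
P_2 = 1/(1+e^{-0.8576}) = 0.7022
L = P_1 × P_2 = 0.8085 × 0.7022 = 0.56766

0.5677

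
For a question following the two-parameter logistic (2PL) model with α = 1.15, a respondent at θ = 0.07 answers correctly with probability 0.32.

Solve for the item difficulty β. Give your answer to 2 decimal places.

0.73

P(θ) = 1 / (1 + exp(−α(θ − β)))
logit(0.32) = ln(0.32/0.68) = -0.7538
β = θ − logit/(α) = 0.07 − (-0.7538)/1.1500 = 0.7255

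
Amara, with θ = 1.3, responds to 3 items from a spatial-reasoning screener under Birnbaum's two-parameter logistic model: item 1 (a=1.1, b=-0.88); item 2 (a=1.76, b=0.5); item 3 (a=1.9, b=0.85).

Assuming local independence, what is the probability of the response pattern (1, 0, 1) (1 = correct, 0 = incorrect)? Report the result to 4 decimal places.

P(θ) = 1 / (1 + exp(−a(θ − b)))
P_1 = 1/(1+e^{-2.3980}) = 0.9167
P_2 = 1/(1+e^{-1.4080}) = 0.8035
P_3 = 1/(1+e^{-0.8550}) = 0.7016
L = P_1 × (1−P_2) × P_3 = 0.9167 × 0.1965 × 0.7016 = 0.12641

0.1264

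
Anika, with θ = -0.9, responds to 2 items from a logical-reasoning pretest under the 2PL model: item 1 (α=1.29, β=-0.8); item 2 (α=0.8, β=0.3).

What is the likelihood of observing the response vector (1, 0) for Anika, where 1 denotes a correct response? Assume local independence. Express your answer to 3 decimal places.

P(θ) = 1 / (1 + exp(−α(θ − β)))
P_1 = 1/(1+e^{0.1290}) = 0.4678
P_2 = 1/(1+e^{0.9600}) = 0.2769
L = P_1 × (1−P_2) = 0.4678 × 0.7231 = 0.33827

0.338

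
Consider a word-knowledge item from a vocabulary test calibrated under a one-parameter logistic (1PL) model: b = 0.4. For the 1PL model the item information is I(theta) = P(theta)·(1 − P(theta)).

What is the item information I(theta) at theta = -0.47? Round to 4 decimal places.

P = 1/(1+e^{0.8700}) = 0.2953
P(1−P) = 0.2953 × 0.7047 = 0.2081
I = P(1−P) = 0.20808

0.2081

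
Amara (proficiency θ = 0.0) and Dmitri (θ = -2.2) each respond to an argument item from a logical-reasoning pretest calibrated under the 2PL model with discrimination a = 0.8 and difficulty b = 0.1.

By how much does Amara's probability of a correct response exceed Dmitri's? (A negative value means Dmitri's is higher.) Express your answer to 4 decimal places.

P(θ) = 1 / (1 + exp(−a(θ − b)))
P(Amara) = 0.4800  [exponent -0.0800]
P(Dmitri) = 0.1371  [exponent -1.8400]
Difference = 0.4800 − 0.1371 = 0.3430

0.3430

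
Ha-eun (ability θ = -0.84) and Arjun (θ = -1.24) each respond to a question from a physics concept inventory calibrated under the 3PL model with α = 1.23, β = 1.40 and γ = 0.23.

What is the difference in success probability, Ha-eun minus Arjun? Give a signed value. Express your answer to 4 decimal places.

0.0172

P(θ) = γ + (1 − γ) · 1 / (1 + exp(−α(θ − β)))
P(Ha-eun) = 0.2760  [exponent -2.7552]
P(Arjun) = 0.2588  [exponent -3.2472]
Difference = 0.2760 − 0.2588 = 0.0172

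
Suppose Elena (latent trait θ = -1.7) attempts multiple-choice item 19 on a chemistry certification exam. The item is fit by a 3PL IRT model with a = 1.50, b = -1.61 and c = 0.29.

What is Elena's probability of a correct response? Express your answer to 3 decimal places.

P(θ) = c + (1 − c) · 1 / (1 + exp(−a(θ − b)))
Exponent: 1.50 × (-1.7 − (-1.61)) = -0.1350
1/(1 + e^{0.1350}) = 0.4663
P = 0.29 + 0.71 × 0.4663 = 0.6211

0.621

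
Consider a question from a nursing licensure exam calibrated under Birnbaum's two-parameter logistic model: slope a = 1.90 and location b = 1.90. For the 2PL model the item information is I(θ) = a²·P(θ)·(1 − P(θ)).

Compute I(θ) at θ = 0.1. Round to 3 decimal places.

0.111

P = 1/(1+e^{3.4200}) = 0.0317
P(1−P) = 0.0317 × 0.9683 = 0.0307
I = a² × P(1−P) = 1.90² × 0.0307 = 0.11073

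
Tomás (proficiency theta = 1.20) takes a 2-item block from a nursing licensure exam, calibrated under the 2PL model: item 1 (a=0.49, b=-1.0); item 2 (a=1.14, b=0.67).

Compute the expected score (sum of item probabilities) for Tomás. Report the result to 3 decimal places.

1.393

P(theta) = 1 / (1 + exp(−a(theta − b)))
P_1 = 1/(1+e^{-1.0780}) = 0.7461
P_2 = 1/(1+e^{-0.6042}) = 0.6466
E[score] = 0.7461 + 0.6466 = 1.3927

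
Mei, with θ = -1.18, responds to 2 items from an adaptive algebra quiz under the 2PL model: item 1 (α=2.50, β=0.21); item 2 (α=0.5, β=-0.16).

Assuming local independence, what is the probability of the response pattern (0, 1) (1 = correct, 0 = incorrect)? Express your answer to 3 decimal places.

P(θ) = 1 / (1 + exp(−α(θ − β)))
P_1 = 1/(1+e^{3.4750}) = 0.0300
P_2 = 1/(1+e^{0.5100}) = 0.3752
L = (1−P_1) × P_2 = 0.9700 × 0.3752 = 0.36393

0.364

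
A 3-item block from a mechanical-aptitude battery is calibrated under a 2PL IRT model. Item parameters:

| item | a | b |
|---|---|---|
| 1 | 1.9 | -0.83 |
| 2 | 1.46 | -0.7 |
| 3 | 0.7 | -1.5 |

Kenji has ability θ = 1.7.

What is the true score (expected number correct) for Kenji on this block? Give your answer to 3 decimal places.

P(θ) = 1 / (1 + exp(−a(θ − b)))
P_1 = 1/(1+e^{-4.8070}) = 0.9919
P_2 = 1/(1+e^{-3.5040}) = 0.9708
P_3 = 1/(1+e^{-2.2400}) = 0.9038
E[score] = 0.9919 + 0.9708 + 0.9038 = 2.8665

2.866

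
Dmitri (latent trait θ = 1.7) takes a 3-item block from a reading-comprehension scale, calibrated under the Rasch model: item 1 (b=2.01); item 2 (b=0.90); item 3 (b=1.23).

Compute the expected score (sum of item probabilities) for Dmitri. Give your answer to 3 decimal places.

1.728

P(θ) = 1 / (1 + exp(−(θ − b)))
P_1 = 1/(1+e^{0.3100}) = 0.4231
P_2 = 1/(1+e^{-0.8000}) = 0.6900
P_3 = 1/(1+e^{-0.4700}) = 0.6154
E[score] = 0.4231 + 0.6900 + 0.6154 = 1.7285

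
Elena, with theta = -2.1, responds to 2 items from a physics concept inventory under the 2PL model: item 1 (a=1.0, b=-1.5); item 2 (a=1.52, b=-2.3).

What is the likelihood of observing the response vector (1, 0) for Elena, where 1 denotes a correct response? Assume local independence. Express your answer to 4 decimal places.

0.1504

P(theta) = 1 / (1 + exp(−a(theta − b)))
P_1 = 1/(1+e^{0.6000}) = 0.3543
P_2 = 1/(1+e^{-0.3040}) = 0.5754
L = P_1 × (1−P_2) = 0.3543 × 0.4246 = 0.15045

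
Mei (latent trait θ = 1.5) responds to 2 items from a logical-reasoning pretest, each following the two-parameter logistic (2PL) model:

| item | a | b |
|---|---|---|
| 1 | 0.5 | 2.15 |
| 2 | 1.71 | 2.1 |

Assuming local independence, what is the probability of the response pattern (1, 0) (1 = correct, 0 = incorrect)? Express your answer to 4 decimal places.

0.3088

P(θ) = 1 / (1 + exp(−a(θ − b)))
P_1 = 1/(1+e^{0.3250}) = 0.4195
P_2 = 1/(1+e^{1.0260}) = 0.2639
L = P_1 × (1−P_2) = 0.4195 × 0.7361 = 0.30878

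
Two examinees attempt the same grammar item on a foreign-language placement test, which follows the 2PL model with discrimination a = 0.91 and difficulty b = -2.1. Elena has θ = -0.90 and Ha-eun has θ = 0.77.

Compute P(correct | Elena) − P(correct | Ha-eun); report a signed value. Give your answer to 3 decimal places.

-0.183

P(θ) = 1 / (1 + exp(−a(θ − b)))
P(Elena) = 0.7488  [exponent 1.0920]
P(Ha-eun) = 0.9316  [exponent 2.6117]
Difference = 0.7488 − 0.9316 = -0.1829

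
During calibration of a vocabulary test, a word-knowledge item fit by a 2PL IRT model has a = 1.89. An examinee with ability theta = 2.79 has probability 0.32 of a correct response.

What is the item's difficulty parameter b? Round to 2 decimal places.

P(theta) = 1 / (1 + exp(−a(theta − b)))
logit(0.32) = ln(0.32/0.68) = -0.7538
b = theta − logit/(a) = 2.79 − (-0.7538)/1.8900 = 3.1888

3.19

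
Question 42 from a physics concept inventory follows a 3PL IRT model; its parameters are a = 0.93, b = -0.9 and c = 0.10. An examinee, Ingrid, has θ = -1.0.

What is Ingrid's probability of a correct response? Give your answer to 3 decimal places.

P(θ) = c + (1 − c) · 1 / (1 + exp(−a(θ − b)))
Exponent: 0.93 × (-1.0 − (-0.9)) = -0.0930
1/(1 + e^{0.0930}) = 0.4768
P = 0.10 + 0.90 × 0.4768 = 0.5291

0.529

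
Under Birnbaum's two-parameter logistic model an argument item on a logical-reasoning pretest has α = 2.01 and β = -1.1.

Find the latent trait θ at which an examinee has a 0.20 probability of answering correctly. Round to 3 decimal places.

P(θ) = 1 / (1 + exp(−α(θ − β)))
logit = ln(0.2000/0.8000) = -1.3863
θ = β + logit/(α) = -1.1 + (-1.3863)/2.0100 = -1.7897

-1.790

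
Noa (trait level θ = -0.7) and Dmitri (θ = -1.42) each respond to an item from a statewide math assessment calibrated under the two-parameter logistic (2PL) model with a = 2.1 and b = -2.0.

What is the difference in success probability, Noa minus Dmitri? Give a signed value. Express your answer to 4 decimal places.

0.1671

P(θ) = 1 / (1 + exp(−a(θ − b)))
P(Noa) = 0.9388  [exponent 2.7300]
P(Dmitri) = 0.7717  [exponent 1.2180]
Difference = 0.9388 − 0.7717 = 0.1671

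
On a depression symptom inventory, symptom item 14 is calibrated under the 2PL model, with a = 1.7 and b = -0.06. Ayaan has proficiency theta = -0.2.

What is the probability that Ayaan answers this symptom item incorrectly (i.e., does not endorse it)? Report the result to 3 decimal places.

P(theta) = 1 / (1 + exp(−a(theta − b)))
Exponent: 1.7 × (-0.2 − (-0.06)) = -0.2380
1/(1 + e^{0.2380}) = 0.4408
P(incorrect) = 1 − 0.4408 = 0.5592

0.559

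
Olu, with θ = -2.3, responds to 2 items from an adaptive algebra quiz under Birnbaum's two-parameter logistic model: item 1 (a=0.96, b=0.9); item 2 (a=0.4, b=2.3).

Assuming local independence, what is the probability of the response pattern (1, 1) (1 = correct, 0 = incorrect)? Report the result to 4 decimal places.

0.0061

P(θ) = 1 / (1 + exp(−a(θ − b)))
P_1 = 1/(1+e^{3.0720}) = 0.0443
P_2 = 1/(1+e^{1.8400}) = 0.1371
L = P_1 × P_2 = 0.0443 × 0.1371 = 0.00607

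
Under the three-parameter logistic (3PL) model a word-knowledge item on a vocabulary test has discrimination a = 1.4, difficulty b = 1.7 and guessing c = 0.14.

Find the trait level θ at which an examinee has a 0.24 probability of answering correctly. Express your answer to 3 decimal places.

P(θ) = c + (1 − c) · 1 / (1 + exp(−a(θ − b)))
Remove guessing floor: (0.24 − 0.14)/(1 − 0.14) = 0.1163
logit = ln(0.1163/0.8837) = -2.0281
θ = b + logit/(a) = 1.7 + (-2.0281)/1.4000 = 0.2513

0.251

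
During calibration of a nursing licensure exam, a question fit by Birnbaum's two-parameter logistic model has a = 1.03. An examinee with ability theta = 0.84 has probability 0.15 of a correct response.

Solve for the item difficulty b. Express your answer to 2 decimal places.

2.52

P(theta) = 1 / (1 + exp(−a(theta − b)))
logit(0.15) = ln(0.15/0.85) = -1.7346
b = theta − logit/(a) = 0.84 − (-1.7346)/1.0300 = 2.5241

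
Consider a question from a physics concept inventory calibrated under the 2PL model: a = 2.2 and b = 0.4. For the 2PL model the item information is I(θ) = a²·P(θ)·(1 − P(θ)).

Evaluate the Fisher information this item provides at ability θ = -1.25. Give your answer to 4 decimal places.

0.1218

P = 1/(1+e^{3.6300}) = 0.0258
P(1−P) = 0.0258 × 0.9742 = 0.0252
I = a² × P(1−P) = 2.2² × 0.0252 = 0.12179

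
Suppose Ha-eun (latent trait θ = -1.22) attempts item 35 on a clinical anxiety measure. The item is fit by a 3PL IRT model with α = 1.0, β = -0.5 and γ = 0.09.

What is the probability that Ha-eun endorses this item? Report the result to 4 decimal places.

0.3879

P(θ) = γ + (1 − γ) · 1 / (1 + exp(−α(θ − β)))
Exponent: 1.0 × (-1.22 − (-0.5)) = -0.7200
1/(1 + e^{0.7200}) = 0.3274
P = 0.09 + 0.91 × 0.3274 = 0.3879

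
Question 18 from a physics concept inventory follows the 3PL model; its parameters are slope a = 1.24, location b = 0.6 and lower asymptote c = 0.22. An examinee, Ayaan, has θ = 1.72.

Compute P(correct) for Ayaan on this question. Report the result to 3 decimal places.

P(θ) = c + (1 − c) · 1 / (1 + exp(−a(θ − b)))
Exponent: 1.24 × (1.72 − 0.6) = 1.3888
1/(1 + e^{-1.3888}) = 0.8004
P = 0.22 + 0.78 × 0.8004 = 0.8443

0.844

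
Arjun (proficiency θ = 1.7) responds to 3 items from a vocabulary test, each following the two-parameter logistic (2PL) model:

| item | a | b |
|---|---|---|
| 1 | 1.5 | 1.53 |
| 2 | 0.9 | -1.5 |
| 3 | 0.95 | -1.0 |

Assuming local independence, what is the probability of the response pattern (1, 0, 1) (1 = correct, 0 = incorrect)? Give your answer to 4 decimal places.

0.0278

P(θ) = 1 / (1 + exp(−a(θ − b)))
P_1 = 1/(1+e^{-0.2550}) = 0.5634
P_2 = 1/(1+e^{-2.8800}) = 0.9468
P_3 = 1/(1+e^{-2.5650}) = 0.9286
L = P_1 × (1−P_2) × P_3 = 0.5634 × 0.0532 × 0.9286 = 0.02781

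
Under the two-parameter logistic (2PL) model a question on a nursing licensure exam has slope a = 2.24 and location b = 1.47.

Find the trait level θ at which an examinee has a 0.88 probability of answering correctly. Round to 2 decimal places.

P(θ) = 1 / (1 + exp(−a(θ − b)))
logit = ln(0.8800/0.1200) = 1.9924
θ = b + logit/(a) = 1.47 + 1.9924/2.2400 = 2.3595

2.36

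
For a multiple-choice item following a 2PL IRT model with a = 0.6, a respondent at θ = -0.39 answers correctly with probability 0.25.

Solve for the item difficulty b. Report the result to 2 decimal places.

P(θ) = 1 / (1 + exp(−a(θ − b)))
logit(0.25) = ln(0.25/0.75) = -1.0986
b = θ − logit/(a) = -0.39 − (-1.0986)/0.6000 = 1.4410

1.44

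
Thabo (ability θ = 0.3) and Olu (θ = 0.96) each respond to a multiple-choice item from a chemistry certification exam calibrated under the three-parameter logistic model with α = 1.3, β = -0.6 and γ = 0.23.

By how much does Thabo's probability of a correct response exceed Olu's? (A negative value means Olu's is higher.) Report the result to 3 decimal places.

P(θ) = γ + (1 − γ) · 1 / (1 + exp(−α(θ − β)))
P(Thabo) = 0.8176  [exponent 1.1700]
P(Olu) = 0.9105  [exponent 2.0280]
Difference = 0.8176 − 0.9105 = -0.0928

-0.093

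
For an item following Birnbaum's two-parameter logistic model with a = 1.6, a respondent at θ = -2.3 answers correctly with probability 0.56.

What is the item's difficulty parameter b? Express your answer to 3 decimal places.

-2.451

P(θ) = 1 / (1 + exp(−a(θ − b)))
logit(0.56) = ln(0.56/0.44) = 0.2412
b = θ − logit/(a) = -2.3 − 0.2412/1.6000 = -2.4507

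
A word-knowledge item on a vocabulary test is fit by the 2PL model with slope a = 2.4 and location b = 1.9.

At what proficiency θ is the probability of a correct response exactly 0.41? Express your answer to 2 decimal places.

1.75

P(θ) = 1 / (1 + exp(−a(θ − b)))
logit = ln(0.4100/0.5900) = -0.3640
θ = b + logit/(a) = 1.9 + (-0.3640)/2.4000 = 1.7483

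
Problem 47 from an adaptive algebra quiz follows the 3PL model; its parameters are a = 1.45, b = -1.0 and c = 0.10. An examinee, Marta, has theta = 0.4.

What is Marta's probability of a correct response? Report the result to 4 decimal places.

P(theta) = c + (1 − c) · 1 / (1 + exp(−a(theta − b)))
Exponent: 1.45 × (0.4 − (-1.0)) = 2.0300
1/(1 + e^{-2.0300}) = 0.8839
P = 0.10 + 0.90 × 0.8839 = 0.8955

0.8955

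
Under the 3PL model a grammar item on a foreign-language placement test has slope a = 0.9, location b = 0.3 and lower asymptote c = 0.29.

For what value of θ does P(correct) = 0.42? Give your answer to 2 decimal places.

-1.36

P(θ) = c + (1 − c) · 1 / (1 + exp(−a(θ − b)))
Remove guessing floor: (0.42 − 0.29)/(1 − 0.29) = 0.1831
logit = ln(0.1831/0.8169) = -1.4955
θ = b + logit/(a) = 0.3 + (-1.4955)/0.9000 = -1.3617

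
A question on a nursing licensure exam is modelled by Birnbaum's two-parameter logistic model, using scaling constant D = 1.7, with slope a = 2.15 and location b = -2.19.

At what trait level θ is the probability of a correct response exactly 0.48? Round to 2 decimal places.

-2.21

P(θ) = 1 / (1 + exp(−D·a(θ − b)))
logit = ln(0.4800/0.5200) = -0.0800
θ = b + logit/(1.7·a) = -2.19 + (-0.0800)/3.6550 = -2.2119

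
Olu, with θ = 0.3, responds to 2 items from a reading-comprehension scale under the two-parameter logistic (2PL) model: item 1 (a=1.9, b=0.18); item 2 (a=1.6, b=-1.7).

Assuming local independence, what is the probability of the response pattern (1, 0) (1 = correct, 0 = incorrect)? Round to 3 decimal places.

0.022

P(θ) = 1 / (1 + exp(−a(θ − b)))
P_1 = 1/(1+e^{-0.2280}) = 0.5568
P_2 = 1/(1+e^{-3.2000}) = 0.9608
L = P_1 × (1−P_2) = 0.5568 × 0.0392 = 0.02181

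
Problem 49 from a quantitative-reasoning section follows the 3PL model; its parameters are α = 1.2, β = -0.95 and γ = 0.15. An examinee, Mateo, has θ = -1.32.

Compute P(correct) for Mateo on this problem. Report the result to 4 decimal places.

0.4822

P(θ) = γ + (1 − γ) · 1 / (1 + exp(−α(θ − β)))
Exponent: 1.2 × (-1.32 − (-0.95)) = -0.4440
1/(1 + e^{0.4440}) = 0.3908
P = 0.15 + 0.85 × 0.3908 = 0.4822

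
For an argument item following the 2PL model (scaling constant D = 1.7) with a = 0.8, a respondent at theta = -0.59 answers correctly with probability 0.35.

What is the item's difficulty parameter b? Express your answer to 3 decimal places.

P(theta) = 1 / (1 + exp(−D·a(theta − b)))
logit(0.35) = ln(0.35/0.65) = -0.6190
b = theta − logit/(1.7·a) = -0.59 − (-0.6190)/1.3600 = -0.1348

-0.135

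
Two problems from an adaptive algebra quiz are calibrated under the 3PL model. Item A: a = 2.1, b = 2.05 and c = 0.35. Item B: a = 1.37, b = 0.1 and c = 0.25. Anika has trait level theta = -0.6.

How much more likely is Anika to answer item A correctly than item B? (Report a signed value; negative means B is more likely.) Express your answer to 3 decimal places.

-0.105

P(theta) = c + (1 − c) · 1 / (1 + exp(−a(theta − b)))
P_A = 0.3525
P_B = 0.4578
P_A − P_B = -0.1053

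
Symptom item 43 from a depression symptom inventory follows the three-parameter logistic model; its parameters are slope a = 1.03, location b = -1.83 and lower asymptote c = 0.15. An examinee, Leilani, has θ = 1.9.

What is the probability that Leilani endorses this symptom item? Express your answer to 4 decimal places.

P(θ) = c + (1 − c) · 1 / (1 + exp(−a(θ − b)))
Exponent: 1.03 × (1.9 − (-1.83)) = 3.8419
1/(1 + e^{-3.8419}) = 0.9790
P = 0.15 + 0.85 × 0.9790 = 0.9821

0.9821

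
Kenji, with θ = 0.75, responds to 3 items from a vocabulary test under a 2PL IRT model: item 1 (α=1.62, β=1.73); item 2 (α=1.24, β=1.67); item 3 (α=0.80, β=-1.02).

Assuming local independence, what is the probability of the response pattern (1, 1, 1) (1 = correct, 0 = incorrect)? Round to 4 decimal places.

P(θ) = 1 / (1 + exp(−α(θ − β)))
P_1 = 1/(1+e^{1.5876}) = 0.1697
P_2 = 1/(1+e^{1.1408}) = 0.2422
P_3 = 1/(1+e^{-1.4160}) = 0.8047
L = P_1 × P_2 × P_3 = 0.1697 × 0.2422 × 0.8047 = 0.03308

0.0331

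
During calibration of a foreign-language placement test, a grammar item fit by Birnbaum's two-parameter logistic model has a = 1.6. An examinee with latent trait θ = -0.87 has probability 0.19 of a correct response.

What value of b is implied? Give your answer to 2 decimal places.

0.04

P(θ) = 1 / (1 + exp(−a(θ − b)))
logit(0.19) = ln(0.19/0.81) = -1.4500
b = θ − logit/(a) = -0.87 − (-1.4500)/1.6000 = 0.0363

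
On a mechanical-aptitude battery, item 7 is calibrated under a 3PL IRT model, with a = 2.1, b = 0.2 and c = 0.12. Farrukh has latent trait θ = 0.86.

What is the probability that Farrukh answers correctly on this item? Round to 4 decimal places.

P(θ) = c + (1 − c) · 1 / (1 + exp(−a(θ − b)))
Exponent: 2.1 × (0.86 − 0.2) = 1.3860
1/(1 + e^{-1.3860}) = 0.8000
P = 0.12 + 0.88 × 0.8000 = 0.8240

0.8240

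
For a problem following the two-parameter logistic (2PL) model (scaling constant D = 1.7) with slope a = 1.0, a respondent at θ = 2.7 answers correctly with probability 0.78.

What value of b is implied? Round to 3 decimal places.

P(θ) = 1 / (1 + exp(−D·a(θ − b)))
logit(0.78) = ln(0.78/0.22) = 1.2657
b = θ − logit/(1.7·a) = 2.7 − 1.2657/1.7000 = 1.9555

1.955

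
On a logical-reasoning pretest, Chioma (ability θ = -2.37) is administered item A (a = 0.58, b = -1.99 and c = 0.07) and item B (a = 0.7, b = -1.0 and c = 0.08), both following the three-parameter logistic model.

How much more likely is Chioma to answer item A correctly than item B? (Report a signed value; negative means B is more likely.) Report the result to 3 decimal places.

0.149

P(θ) = c + (1 − c) · 1 / (1 + exp(−a(θ − b)))
P_A = 0.4840
P_B = 0.3349
P_A − P_B = 0.1491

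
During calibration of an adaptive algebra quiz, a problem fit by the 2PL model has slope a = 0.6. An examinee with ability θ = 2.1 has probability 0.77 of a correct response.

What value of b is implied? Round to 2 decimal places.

0.09

P(θ) = 1 / (1 + exp(−a(θ − b)))
logit(0.77) = ln(0.77/0.23) = 1.2083
b = θ − logit/(a) = 2.1 − 1.2083/0.6000 = 0.0861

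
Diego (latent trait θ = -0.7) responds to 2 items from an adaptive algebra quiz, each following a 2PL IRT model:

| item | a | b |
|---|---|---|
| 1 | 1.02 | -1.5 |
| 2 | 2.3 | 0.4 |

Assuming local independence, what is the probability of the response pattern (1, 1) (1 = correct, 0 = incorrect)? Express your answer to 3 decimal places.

0.051

P(θ) = 1 / (1 + exp(−a(θ − b)))
P_1 = 1/(1+e^{-0.8160}) = 0.6934
P_2 = 1/(1+e^{2.5300}) = 0.0738
L = P_1 × P_2 = 0.6934 × 0.0738 = 0.05116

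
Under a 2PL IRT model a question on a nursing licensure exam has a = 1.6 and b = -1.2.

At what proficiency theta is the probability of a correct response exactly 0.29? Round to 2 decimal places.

P(theta) = 1 / (1 + exp(−a(theta − b)))
logit = ln(0.2900/0.7100) = -0.8954
theta = b + logit/(a) = -1.2 + (-0.8954)/1.6000 = -1.7596

-1.76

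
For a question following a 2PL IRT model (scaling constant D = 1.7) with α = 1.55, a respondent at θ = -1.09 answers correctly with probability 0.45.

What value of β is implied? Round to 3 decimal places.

P(θ) = 1 / (1 + exp(−D·α(θ − β)))
logit(0.45) = ln(0.45/0.55) = -0.2007
β = θ − logit/(1.7·α) = -1.09 − (-0.2007)/2.6350 = -1.0138

-1.014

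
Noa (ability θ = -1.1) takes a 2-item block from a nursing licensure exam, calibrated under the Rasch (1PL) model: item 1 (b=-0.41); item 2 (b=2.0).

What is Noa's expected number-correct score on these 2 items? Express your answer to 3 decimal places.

0.377

P(θ) = 1 / (1 + exp(−(θ − b)))
P_1 = 1/(1+e^{0.6900}) = 0.3340
P_2 = 1/(1+e^{3.1000}) = 0.0431
E[score] = 0.3340 + 0.0431 = 0.3771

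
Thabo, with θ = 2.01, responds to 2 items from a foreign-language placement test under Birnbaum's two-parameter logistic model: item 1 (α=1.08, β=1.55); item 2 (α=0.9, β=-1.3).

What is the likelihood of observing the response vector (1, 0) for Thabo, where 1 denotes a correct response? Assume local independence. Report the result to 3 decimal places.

P(θ) = 1 / (1 + exp(−α(θ − β)))
P_1 = 1/(1+e^{-0.4968}) = 0.6217
P_2 = 1/(1+e^{-2.9790}) = 0.9516
L = P_1 × (1−P_2) = 0.6217 × 0.0484 = 0.03008

0.030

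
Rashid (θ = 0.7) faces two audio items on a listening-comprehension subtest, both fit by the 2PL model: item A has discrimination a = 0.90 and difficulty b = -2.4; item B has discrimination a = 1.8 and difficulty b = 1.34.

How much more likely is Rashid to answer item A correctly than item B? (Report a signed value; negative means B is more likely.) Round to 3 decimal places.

0.702

P(θ) = 1 / (1 + exp(−a(θ − b)))
P_A = 0.9421
P_B = 0.2401
P_A − P_B = 0.7020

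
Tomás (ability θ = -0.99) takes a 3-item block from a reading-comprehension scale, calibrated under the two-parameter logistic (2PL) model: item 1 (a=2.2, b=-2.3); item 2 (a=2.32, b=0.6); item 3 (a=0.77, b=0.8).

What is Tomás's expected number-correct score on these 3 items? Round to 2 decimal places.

1.17

P(θ) = 1 / (1 + exp(−a(θ − b)))
P_1 = 1/(1+e^{-2.8820}) = 0.9469
P_2 = 1/(1+e^{3.6888}) = 0.0244
P_3 = 1/(1+e^{1.3783}) = 0.2013
E[score] = 0.9469 + 0.0244 + 0.2013 = 1.1726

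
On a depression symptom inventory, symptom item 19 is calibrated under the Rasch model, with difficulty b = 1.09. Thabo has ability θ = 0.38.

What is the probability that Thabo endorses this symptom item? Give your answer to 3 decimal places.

0.330

P(θ) = 1 / (1 + exp(−(θ − b)))
Exponent: (0.38 − 1.09) = -0.7100
1/(1 + e^{0.7100}) = 0.3296
P = 0.3296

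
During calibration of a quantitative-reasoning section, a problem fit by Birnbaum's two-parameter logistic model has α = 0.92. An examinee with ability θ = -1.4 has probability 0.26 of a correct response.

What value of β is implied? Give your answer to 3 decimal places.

P(θ) = 1 / (1 + exp(−α(θ − β)))
logit(0.26) = ln(0.26/0.74) = -1.0460
β = θ − logit/(α) = -1.4 − (-1.0460)/0.9200 = -0.2631

-0.263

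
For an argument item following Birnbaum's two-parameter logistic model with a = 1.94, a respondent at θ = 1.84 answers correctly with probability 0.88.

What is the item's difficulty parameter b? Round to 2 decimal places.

P(θ) = 1 / (1 + exp(−a(θ − b)))
logit(0.88) = ln(0.88/0.12) = 1.9924
b = θ − logit/(a) = 1.84 − 1.9924/1.9400 = 0.8130

0.81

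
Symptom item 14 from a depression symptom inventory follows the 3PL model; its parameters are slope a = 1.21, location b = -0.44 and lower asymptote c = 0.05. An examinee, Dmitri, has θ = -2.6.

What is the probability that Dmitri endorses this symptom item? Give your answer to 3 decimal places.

0.115

P(θ) = c + (1 − c) · 1 / (1 + exp(−a(θ − b)))
Exponent: 1.21 × (-2.6 − (-0.44)) = -2.6136
1/(1 + e^{2.6136}) = 0.0683
P = 0.05 + 0.95 × 0.0683 = 0.1149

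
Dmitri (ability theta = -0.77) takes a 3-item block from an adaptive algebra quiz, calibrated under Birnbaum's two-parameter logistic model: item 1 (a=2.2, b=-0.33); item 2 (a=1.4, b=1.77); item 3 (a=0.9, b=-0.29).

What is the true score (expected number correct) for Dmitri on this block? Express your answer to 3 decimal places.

0.697

P(theta) = 1 / (1 + exp(−a(theta − b)))
P_1 = 1/(1+e^{0.9680}) = 0.2753
P_2 = 1/(1+e^{3.5560}) = 0.0278
P_3 = 1/(1+e^{0.4320}) = 0.3936
E[score] = 0.2753 + 0.0278 + 0.3936 = 0.6967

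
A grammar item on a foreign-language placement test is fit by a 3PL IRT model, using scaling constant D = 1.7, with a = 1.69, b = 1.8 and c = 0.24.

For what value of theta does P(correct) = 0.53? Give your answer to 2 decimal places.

P(theta) = c + (1 − c) · 1 / (1 + exp(−D·a(theta − b)))
Remove guessing floor: (0.53 − 0.24)/(1 − 0.24) = 0.3816
logit = ln(0.3816/0.6184) = -0.4829
theta = b + logit/(1.7·a) = 1.8 + (-0.4829)/2.8730 = 1.6319

1.63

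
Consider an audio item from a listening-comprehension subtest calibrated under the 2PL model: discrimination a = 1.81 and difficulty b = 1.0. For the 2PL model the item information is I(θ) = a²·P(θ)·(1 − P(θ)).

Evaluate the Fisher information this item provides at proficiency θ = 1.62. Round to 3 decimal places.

P = 1/(1+e^{-1.1222}) = 0.7544
P(1−P) = 0.7544 × 0.2456 = 0.1853
I = a² × P(1−P) = 1.81² × 0.1853 = 0.60700

0.607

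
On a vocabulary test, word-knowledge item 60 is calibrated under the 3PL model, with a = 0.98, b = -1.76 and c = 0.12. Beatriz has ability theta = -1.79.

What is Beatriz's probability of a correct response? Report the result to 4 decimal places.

0.5535

P(theta) = c + (1 − c) · 1 / (1 + exp(−a(theta − b)))
Exponent: 0.98 × (-1.79 − (-1.76)) = -0.0294
1/(1 + e^{0.0294}) = 0.4927
P = 0.12 + 0.88 × 0.4927 = 0.5535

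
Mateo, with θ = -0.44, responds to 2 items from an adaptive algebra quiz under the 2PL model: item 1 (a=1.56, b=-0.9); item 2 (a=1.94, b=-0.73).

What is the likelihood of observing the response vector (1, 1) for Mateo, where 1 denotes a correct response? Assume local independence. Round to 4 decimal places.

0.4282

P(θ) = 1 / (1 + exp(−a(θ − b)))
P_1 = 1/(1+e^{-0.7176}) = 0.6721
P_2 = 1/(1+e^{-0.5626}) = 0.6371
L = P_1 × P_2 = 0.6721 × 0.6371 = 0.42815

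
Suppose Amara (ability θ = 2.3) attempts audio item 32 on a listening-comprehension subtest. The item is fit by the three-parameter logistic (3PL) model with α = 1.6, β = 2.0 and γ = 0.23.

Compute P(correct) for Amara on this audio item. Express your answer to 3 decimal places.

0.706

P(θ) = γ + (1 − γ) · 1 / (1 + exp(−α(θ − β)))
Exponent: 1.6 × (2.3 − 2.0) = 0.4800
1/(1 + e^{-0.4800}) = 0.6177
P = 0.23 + 0.77 × 0.6177 = 0.7057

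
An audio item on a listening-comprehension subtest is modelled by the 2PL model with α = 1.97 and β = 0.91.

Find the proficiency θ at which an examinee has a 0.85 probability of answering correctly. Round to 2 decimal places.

P(θ) = 1 / (1 + exp(−α(θ − β)))
logit = ln(0.8500/0.1500) = 1.7346
θ = β + logit/(α) = 0.91 + 1.7346/1.9700 = 1.7905

1.79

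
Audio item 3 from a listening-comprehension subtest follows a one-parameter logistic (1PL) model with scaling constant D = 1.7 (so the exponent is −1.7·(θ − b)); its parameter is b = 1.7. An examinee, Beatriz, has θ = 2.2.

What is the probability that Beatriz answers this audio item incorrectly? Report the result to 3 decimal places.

P(θ) = 1 / (1 + exp(−D·(θ − b)))
Exponent: 1.7 × (2.2 − 1.7) = 0.8500
1/(1 + e^{-0.8500}) = 0.7006
P = 0.7006
P(incorrect) = 1 − 0.7006 = 0.2994

0.299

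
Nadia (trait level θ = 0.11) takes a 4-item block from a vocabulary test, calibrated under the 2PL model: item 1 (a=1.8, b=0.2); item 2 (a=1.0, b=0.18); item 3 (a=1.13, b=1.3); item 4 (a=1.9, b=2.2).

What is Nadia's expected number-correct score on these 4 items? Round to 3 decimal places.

1.167

P(θ) = 1 / (1 + exp(−a(θ − b)))
P_1 = 1/(1+e^{0.1620}) = 0.4596
P_2 = 1/(1+e^{0.0700}) = 0.4825
P_3 = 1/(1+e^{1.3447}) = 0.2067
P_4 = 1/(1+e^{3.9710}) = 0.0185
E[score] = 0.4596 + 0.4825 + 0.2067 + 0.0185 = 1.1673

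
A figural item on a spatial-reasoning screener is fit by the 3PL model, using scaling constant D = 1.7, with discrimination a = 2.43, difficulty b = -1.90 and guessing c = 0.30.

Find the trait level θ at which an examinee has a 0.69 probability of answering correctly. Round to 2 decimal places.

-1.84

P(θ) = c + (1 − c) · 1 / (1 + exp(−D·a(θ − b)))
Remove guessing floor: (0.69 − 0.30)/(1 − 0.30) = 0.5571
logit = ln(0.5571/0.4429) = 0.2296
θ = b + logit/(1.7·a) = -1.90 + 0.2296/4.1310 = -1.8444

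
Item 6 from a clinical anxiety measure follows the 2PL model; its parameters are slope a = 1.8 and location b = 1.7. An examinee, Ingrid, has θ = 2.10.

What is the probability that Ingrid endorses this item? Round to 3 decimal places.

0.673

P(θ) = 1 / (1 + exp(−a(θ − b)))
Exponent: 1.8 × (2.10 − 1.7) = 0.7200
1/(1 + e^{-0.7200}) = 0.6726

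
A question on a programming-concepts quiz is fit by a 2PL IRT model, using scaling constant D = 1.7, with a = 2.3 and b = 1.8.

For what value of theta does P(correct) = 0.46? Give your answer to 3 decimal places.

P(theta) = 1 / (1 + exp(−D·a(theta − b)))
logit = ln(0.4600/0.5400) = -0.1603
theta = b + logit/(1.7·a) = 1.8 + (-0.1603)/3.9100 = 1.7590

1.759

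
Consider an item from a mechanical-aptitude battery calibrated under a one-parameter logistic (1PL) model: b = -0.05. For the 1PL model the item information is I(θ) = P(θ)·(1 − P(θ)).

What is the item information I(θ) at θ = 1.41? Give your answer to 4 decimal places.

P = 1/(1+e^{-1.4600}) = 0.8115
P(1−P) = 0.8115 × 0.1885 = 0.1529
I = P(1−P) = 0.15295

0.1529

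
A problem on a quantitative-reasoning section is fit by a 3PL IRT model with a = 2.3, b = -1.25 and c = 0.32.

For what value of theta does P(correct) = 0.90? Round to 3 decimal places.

-0.486

P(theta) = c + (1 − c) · 1 / (1 + exp(−a(theta − b)))
Remove guessing floor: (0.90 − 0.32)/(1 − 0.32) = 0.8529
logit = ln(0.8529/0.1471) = 1.7579
theta = b + logit/(a) = -1.25 + 1.7579/2.3000 = -0.4857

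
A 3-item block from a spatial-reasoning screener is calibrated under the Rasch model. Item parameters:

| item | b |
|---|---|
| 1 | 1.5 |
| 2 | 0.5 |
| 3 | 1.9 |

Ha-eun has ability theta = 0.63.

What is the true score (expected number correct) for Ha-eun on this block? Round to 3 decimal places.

P(theta) = 1 / (1 + exp(−(theta − b)))
P_1 = 1/(1+e^{0.8700}) = 0.2953
P_2 = 1/(1+e^{-0.1300}) = 0.5325
P_3 = 1/(1+e^{1.2700}) = 0.2193
E[score] = 0.2953 + 0.5325 + 0.2193 = 1.0470

1.047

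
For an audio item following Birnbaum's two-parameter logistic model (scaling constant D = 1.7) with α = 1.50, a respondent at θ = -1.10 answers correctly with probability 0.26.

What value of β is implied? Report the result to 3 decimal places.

-0.690

P(θ) = 1 / (1 + exp(−D·α(θ − β)))
logit(0.26) = ln(0.26/0.74) = -1.0460
β = θ − logit/(1.7·α) = -1.10 − (-1.0460)/2.5500 = -0.6898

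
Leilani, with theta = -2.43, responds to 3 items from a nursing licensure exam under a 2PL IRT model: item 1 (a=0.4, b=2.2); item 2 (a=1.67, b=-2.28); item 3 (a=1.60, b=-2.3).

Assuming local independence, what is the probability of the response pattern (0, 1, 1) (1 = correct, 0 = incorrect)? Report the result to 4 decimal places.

P(theta) = 1 / (1 + exp(−a(theta − b)))
P_1 = 1/(1+e^{1.8520}) = 0.1356
P_2 = 1/(1+e^{0.2505}) = 0.4377
P_3 = 1/(1+e^{0.2080}) = 0.4482
L = (1−P_1) × P_2 × P_3 = 0.8644 × 0.4377 × 0.4482 = 0.16956

0.1696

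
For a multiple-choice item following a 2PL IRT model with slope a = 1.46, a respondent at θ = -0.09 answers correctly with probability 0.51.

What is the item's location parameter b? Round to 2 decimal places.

-0.12

P(θ) = 1 / (1 + exp(−a(θ − b)))
logit(0.51) = ln(0.51/0.49) = 0.0400
b = θ − logit/(a) = -0.09 − 0.0400/1.4600 = -0.1174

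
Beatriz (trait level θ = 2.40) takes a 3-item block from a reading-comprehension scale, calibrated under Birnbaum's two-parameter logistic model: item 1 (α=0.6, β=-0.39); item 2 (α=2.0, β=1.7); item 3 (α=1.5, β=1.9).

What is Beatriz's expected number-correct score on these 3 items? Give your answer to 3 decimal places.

P(θ) = 1 / (1 + exp(−α(θ − β)))
P_1 = 1/(1+e^{-1.6740}) = 0.8421
P_2 = 1/(1+e^{-1.4000}) = 0.8022
P_3 = 1/(1+e^{-0.7500}) = 0.6792
E[score] = 0.8421 + 0.8022 + 0.6792 = 2.3235

2.323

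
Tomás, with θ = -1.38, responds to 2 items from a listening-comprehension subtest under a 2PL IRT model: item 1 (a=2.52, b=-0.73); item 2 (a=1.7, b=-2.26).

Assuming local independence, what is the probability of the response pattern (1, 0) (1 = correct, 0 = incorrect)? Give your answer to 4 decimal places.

0.0298

P(θ) = 1 / (1 + exp(−a(θ − b)))
P_1 = 1/(1+e^{1.6380}) = 0.1627
P_2 = 1/(1+e^{-1.4960}) = 0.8170
L = P_1 × (1−P_2) = 0.1627 × 0.1830 = 0.02978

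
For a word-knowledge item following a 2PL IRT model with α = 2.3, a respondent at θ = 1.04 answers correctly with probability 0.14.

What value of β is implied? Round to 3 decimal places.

1.829

P(θ) = 1 / (1 + exp(−α(θ − β)))
logit(0.14) = ln(0.14/0.86) = -1.8153
β = θ − logit/(α) = 1.04 − (-1.8153)/2.3000 = 1.8293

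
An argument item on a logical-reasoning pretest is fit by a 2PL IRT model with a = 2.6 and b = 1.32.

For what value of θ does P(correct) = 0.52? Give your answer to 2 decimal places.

1.35

P(θ) = 1 / (1 + exp(−a(θ − b)))
logit = ln(0.5200/0.4800) = 0.0800
θ = b + logit/(a) = 1.32 + 0.0800/2.6000 = 1.3508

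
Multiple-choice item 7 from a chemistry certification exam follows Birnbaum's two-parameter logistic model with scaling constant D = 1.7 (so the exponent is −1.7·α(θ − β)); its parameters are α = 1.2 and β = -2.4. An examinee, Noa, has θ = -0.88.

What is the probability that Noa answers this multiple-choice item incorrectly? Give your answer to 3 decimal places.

P(θ) = 1 / (1 + exp(−D·α(θ − β)))
Exponent: 1.7 × 1.2 × (-0.88 − (-2.4)) = 3.1008
1/(1 + e^{-3.1008}) = 0.9569
P = 0.9569
P(incorrect) = 1 − 0.9569 = 0.0431

0.043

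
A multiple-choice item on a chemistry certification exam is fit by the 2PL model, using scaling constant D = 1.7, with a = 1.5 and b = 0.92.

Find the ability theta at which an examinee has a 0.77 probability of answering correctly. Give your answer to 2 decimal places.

P(theta) = 1 / (1 + exp(−D·a(theta − b)))
logit = ln(0.7700/0.2300) = 1.2083
theta = b + logit/(1.7·a) = 0.92 + 1.2083/2.5500 = 1.3938

1.39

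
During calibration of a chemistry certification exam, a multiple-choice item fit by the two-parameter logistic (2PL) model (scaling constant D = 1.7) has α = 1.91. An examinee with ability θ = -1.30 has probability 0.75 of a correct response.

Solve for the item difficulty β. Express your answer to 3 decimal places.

P(θ) = 1 / (1 + exp(−D·α(θ − β)))
logit(0.75) = ln(0.75/0.25) = 1.0986
β = θ − logit/(1.7·α) = -1.30 − 1.0986/3.2470 = -1.6383

-1.638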